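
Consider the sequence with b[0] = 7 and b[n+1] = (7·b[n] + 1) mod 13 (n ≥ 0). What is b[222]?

10

Computing terms: b[0] = 7, b[1] = 11, b[2] = 0, b[3] = 1, b[4] = 8, b[5] = 5, b[6] = 10, b[7] = 6, b[8] = 4, b[9] = 3, b[10] = 9, b[11] = 12, b[12] = 7.
The sequence repeats with period 12.
So b[222] = b[0 + ((222-0) mod 12)] = b[6] = 10.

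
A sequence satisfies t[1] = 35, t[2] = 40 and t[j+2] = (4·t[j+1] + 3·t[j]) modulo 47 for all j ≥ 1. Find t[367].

30

Listing terms: t[1] = 35,  t[2] = 40,  t[3] = 30,  t[4] = 5,  t[5] = 16,  t[6] = 32,  t[7] = 35,  t[8] = 1,  t[9] = 15,  t[10] = 16,  t[11] = 15,  t[12] = 14,  t[13] = 7,  t[14] = 23,  t[15] = 19,  t[16] = 4,  t[17] = 26,  t[18] = 22,  t[19] = 25,  t[20] = 25,  t[21] = 34,  t[22] = 23,  t[23] = 6,  t[24] = 46,  t[25] = 14,  t[26] = 6,  t[27] = 19,  t[28] = 0,  t[29] = 10,  t[30] = 40,  t[31] = 2,  t[32] = 34,  t[33] = 1,  t[34] = 12,  t[35] = 4,  t[36] = 5,  t[37] = 32,  t[38] = 2,  t[39] = 10,  t[40] = 46,  t[41] = 26,  t[42] = 7,  t[43] = 12,  t[44] = 22,  t[45] = 30,  t[46] = 45,  t[47] = 35,  t[48] = 40.
The sequence repeats with period 46.
So t[367] = t[1 + ((367-1) mod 46)] = t[45] = 30.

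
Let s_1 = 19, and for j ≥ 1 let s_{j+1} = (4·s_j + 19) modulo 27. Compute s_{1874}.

23

We have s_1 = 19, s_2 = 14, s_3 = 21, s_4 = 22, s_5 = 26, s_6 = 15, s_7 = 25, s_8 = 11, s_9 = 9, s_{10} = 1, s_{11} = 23, s_{12} = 3, s_{13} = 4, s_{14} = 8, s_{15} = 24, s_{16} = 7, s_{17} = 20, s_{18} = 18, s_{19} = 10, s_{20} = 5, s_{21} = 12, s_{22} = 13, s_{23} = 17, s_{24} = 6, s_{25} = 16, s_{26} = 2, s_{27} = 0, s_{28} = 19.
Since s_{28} = s_1 = 19, the sequence is periodic with period 27.
So s_{1874} = s_{1 + ((1874-1) mod 27)} = s_{11} = 23.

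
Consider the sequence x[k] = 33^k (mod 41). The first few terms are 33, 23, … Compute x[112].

18

x[1] = 33; x[2] = 23; x[3] = 21; x[4] = 37; x[5] = 32; x[6] = 31; x[7] = 39; x[8] = 16; x[9] = 36; x[10] = 40; x[11] = 8; x[12] = 18; x[13] = 20; x[14] = 4; x[15] = 9; x[16] = 10; x[17] = 2; x[18] = 25; x[19] = 5; x[20] = 1; x[21] = 33.
The sequence repeats with period 20.
So x[112] = x[1 + ((112-1) mod 20)] = x[12] = 18.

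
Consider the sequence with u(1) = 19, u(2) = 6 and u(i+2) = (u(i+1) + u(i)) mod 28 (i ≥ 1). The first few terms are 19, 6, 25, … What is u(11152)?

15

Listing terms: u(1) = 19,  u(2) = 6,  u(3) = 25,  u(4) = 3,  u(5) = 0,  u(6) = 3,  u(7) = 3,  u(8) = 6,  u(9) = 9,  u(10) = 15,  u(11) = 24,  u(12) = 11,  u(13) = 7,  u(14) = 18,  u(15) = 25,  u(16) = 15,  u(17) = 12,  u(18) = 27,  u(19) = 11,  u(20) = 10,  u(21) = 21,  u(22) = 3,  u(23) = 24,  u(24) = 27,  u(25) = 23,  u(26) = 22,  u(27) = 17,  u(28) = 11,  u(29) = 0,  u(30) = 11,  u(31) = 11,  u(32) = 22,  u(33) = 5,  u(34) = 27,  u(35) = 4,  u(36) = 3,  u(37) = 7,  u(38) = 10,  u(39) = 17,  u(40) = 27,  u(41) = 16,  u(42) = 15,  u(43) = 3,  u(44) = 18,  u(45) = 21,  u(46) = 11,  u(47) = 4,  u(48) = 15,  u(49) = 19,  u(50) = 6.
Since (u(49), u(50)) = (u(1), u(2)) = (19, 6) (two consecutive terms determine the rest), the sequence is periodic with period 48.
(11152 - 1) mod 48 = 15, so u(11152) = u(16) = 15.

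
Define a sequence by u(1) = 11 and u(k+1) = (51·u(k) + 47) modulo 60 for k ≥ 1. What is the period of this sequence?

10

Listing terms: u(1) = 11, u(2) = 8, u(3) = 35, u(4) = 32, u(5) = 59, u(6) = 56, u(7) = 23, u(8) = 20, u(9) = 47, u(10) = 44, u(11) = 11.
Since u(11) = u(1) = 11, the sequence is periodic with period 10.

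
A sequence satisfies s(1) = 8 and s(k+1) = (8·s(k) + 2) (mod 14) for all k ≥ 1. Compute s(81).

s(1) = 8, s(2) = 10, s(3) = 12, s(4) = 0, s(5) = 2, s(6) = 4, s(7) = 6, s(8) = 8.
The sequence repeats with period 7.
So s(81) = s(1 + ((81-1) mod 7)) = s(4) = 0.

0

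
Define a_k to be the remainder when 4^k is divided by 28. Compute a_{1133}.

16

Listing terms: a_1 = 4, a_2 = 16, a_3 = 8, a_4 = 4.
Since a_4 = a_1 = 4, the sequence is periodic with period 3.
So a_{1133} = a_{1 + ((1133-1) mod 3)} = a_2 = 16.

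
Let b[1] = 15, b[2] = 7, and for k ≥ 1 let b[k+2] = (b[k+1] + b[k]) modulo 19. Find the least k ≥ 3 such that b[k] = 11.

18

b[1] = 15; b[2] = 7; b[3] = 3; b[4] = 10; b[5] = 13; b[6] = 4; b[7] = 17; b[8] = 2; b[9] = 0; b[10] = 2; b[11] = 2; b[12] = 4; b[13] = 6; b[14] = 10; b[15] = 16; b[16] = 7; b[17] = 4; b[18] = 11; b[19] = 15; b[20] = 7.
Since (b[19], b[20]) = (b[1], b[2]) = (15, 7) (two consecutive terms determine the rest), the sequence is periodic with period 18.
The value 11 first appears (with k ≥ 3) at b[18].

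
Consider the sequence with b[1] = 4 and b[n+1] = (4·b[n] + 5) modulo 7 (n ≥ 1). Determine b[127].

4

b[1] = 4,  b[2] = 0,  b[3] = 5,  b[4] = 4.
Since b[4] = b[1] = 4, the sequence is periodic with period 3.
So b[127] = b[1 + ((127-1) mod 3)] = b[1] = 4.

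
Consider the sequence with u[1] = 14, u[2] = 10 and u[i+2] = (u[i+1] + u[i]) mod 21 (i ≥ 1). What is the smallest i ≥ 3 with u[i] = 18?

11

Computing terms: u[1] = 14; u[2] = 10; u[3] = 3; u[4] = 13; u[5] = 16; u[6] = 8; u[7] = 3; u[8] = 11; u[9] = 14; u[10] = 4; u[11] = 18; u[12] = 1; u[13] = 19; u[14] = 20; u[15] = 18; u[16] = 17; u[17] = 14; u[18] = 10.
The sequence repeats with period 16.
The value 18 first appears (with i ≥ 3) at u[11].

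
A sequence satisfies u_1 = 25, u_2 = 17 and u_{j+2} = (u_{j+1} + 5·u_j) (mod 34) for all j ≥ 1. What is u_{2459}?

31

Computing terms: u_1 = 25,  u_2 = 17,  u_3 = 6,  u_4 = 23,  u_5 = 19,  u_6 = 32,  u_7 = 25,  u_8 = 15,  u_9 = 4,  u_{10} = 11,  u_{11} = 31,  u_{12} = 18,  u_{13} = 3,  u_{14} = 25,  u_{15} = 6,  u_{16} = 29,  u_{17} = 25,  u_{18} = 0,  u_{19} = 23,  u_{20} = 23,  u_{21} = 2,  u_{22} = 15,  u_{23} = 25,  u_{24} = 32,  u_{25} = 21,  u_{26} = 11,  u_{27} = 14,  u_{28} = 1,  u_{29} = 3,  u_{30} = 8,  u_{31} = 23,  u_{32} = 29,  u_{33} = 8,  u_{34} = 17,  u_{35} = 23,  u_{36} = 6,  u_{37} = 19,  u_{38} = 15,  u_{39} = 8,  u_{40} = 15,  u_{41} = 21,  u_{42} = 28,  u_{43} = 31,  u_{44} = 1,  u_{45} = 20,  u_{46} = 25,  u_{47} = 23,  u_{48} = 12,  u_{49} = 25,  u_{50} = 17.
Since (u_{49}, u_{50}) = (u_1, u_2) = (25, 17) (two consecutive terms determine the rest), the sequence is periodic with period 48.
So u_{2459} = u_{1 + ((2459-1) mod 48)} = u_{11} = 31.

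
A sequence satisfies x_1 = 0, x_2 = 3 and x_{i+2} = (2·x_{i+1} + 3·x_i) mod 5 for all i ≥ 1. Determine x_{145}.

x_1 = 0, x_2 = 3, x_3 = 1, x_4 = 1, x_5 = 0, x_6 = 3.
The sequence repeats with period 4.
(145 - 1) mod 4 = 0, so x_{145} = x_1 = 0.

0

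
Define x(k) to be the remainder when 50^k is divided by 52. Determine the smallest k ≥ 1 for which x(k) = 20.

We have x(0) = 1,  x(1) = 50,  x(2) = 4,  x(3) = 44,  x(4) = 16,  x(5) = 20,  x(6) = 12,  x(7) = 28,  x(8) = 48,  x(9) = 8,  x(10) = 36,  x(11) = 32,  x(12) = 40,  x(13) = 24,  x(14) = 4.
Since x(14) = x(2) = 4, the sequence is eventually periodic: after a pre-period of length 2 it cycles with period 12.
The value 20 first appears (with k ≥ 1) at x(5).

5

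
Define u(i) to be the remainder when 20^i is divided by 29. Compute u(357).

1

We have u(1) = 20,  u(2) = 23,  u(3) = 25,  u(4) = 7,  u(5) = 24,  u(6) = 16,  u(7) = 1,  u(8) = 20.
The sequence repeats with period 7.
(357 - 1) mod 7 = 6, so u(357) = u(7) = 1.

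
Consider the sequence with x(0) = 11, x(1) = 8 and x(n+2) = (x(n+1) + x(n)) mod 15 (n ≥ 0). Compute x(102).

14

x(0) = 11,  x(1) = 8,  x(2) = 4,  x(3) = 12,  x(4) = 1,  x(5) = 13,  x(6) = 14,  x(7) = 12,  x(8) = 11,  x(9) = 8.
Since (x(8), x(9)) = (x(0), x(1)) = (11, 8) (two consecutive terms determine the rest), the sequence is periodic with period 8.
(102 - 0) mod 8 = 6, so x(102) = x(6) = 14.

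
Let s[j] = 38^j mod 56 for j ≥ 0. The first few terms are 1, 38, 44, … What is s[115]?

24

Computing terms: s[0] = 1,  s[1] = 38,  s[2] = 44,  s[3] = 48,  s[4] = 32,  s[5] = 40,  s[6] = 8,  s[7] = 24,  s[8] = 16,  s[9] = 48.
Since s[9] = s[3] = 48, the sequence is eventually periodic: after a pre-period of length 3 it cycles with period 6.
For j ≥ 3, s[j] depends only on (j - 3) mod 6. (115 - 3) mod 6 = 4, so s[115] = s[7] = 24.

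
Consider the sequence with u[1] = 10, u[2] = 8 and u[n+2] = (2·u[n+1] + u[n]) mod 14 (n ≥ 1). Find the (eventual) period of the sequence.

6

Computing terms: u[1] = 10, u[2] = 8, u[3] = 12, u[4] = 4, u[5] = 6, u[6] = 2, u[7] = 10, u[8] = 8.
The sequence repeats with period 6.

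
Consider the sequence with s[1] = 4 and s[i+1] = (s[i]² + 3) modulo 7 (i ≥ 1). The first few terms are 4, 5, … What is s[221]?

s[1] = 4,  s[2] = 5,  s[3] = 0,  s[4] = 3,  s[5] = 5.
Since s[5] = s[2] = 5, the sequence is eventually periodic: after a pre-period of length 1 it cycles with period 3.
For i ≥ 2, s[i] depends only on (i - 2) mod 3. (221 - 2) mod 3 = 0, so s[221] = s[2] = 5.

5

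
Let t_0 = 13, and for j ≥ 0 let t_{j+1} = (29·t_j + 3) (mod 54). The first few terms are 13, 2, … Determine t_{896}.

Listing terms: t_0 = 13, t_1 = 2, t_2 = 7, t_3 = 44, t_4 = 37, t_5 = 50, t_6 = 49, t_7 = 20, t_8 = 43, t_9 = 8, t_{10} = 19, t_{11} = 14, t_{12} = 31, t_{13} = 38, t_{14} = 25, t_{15} = 26, t_{16} = 1, t_{17} = 32, t_{18} = 13.
The sequence repeats with period 18.
(896 - 0) mod 18 = 14, so t_{896} = t_{14} = 25.

25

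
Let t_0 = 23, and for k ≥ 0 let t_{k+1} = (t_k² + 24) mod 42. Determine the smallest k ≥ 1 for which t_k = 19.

t_0 = 23, t_1 = 7, t_2 = 31, t_3 = 19, t_4 = 7.
Since t_4 = t_1 = 7, the sequence is eventually periodic: after a pre-period of length 1 it cycles with period 3.
The value 19 first appears (with k ≥ 1) at t_3.

3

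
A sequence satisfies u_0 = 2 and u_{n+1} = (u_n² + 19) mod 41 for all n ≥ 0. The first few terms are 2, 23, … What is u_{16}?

23

Listing terms: u_0 = 2; u_1 = 23; u_2 = 15; u_3 = 39; u_4 = 23.
Since u_4 = u_1 = 23, the sequence is eventually periodic: after a pre-period of length 1 it cycles with period 3.
For n ≥ 1, u_n depends only on (n - 1) mod 3. (16 - 1) mod 3 = 0, so u_{16} = u_1 = 23.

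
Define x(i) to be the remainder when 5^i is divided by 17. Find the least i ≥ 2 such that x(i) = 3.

We have x(1) = 5; x(2) = 8; x(3) = 6; x(4) = 13; x(5) = 14; x(6) = 2; x(7) = 10; x(8) = 16; x(9) = 12; x(10) = 9; x(11) = 11; x(12) = 4; x(13) = 3; x(14) = 15; x(15) = 7; x(16) = 1; x(17) = 5.
The sequence repeats with period 16.
The value 3 first appears (with i ≥ 2) at x(13).

13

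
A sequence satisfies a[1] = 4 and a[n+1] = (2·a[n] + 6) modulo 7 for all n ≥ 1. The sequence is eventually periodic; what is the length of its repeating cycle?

We have a[1] = 4; a[2] = 0; a[3] = 6; a[4] = 4.
Since a[4] = a[1] = 4, the sequence is periodic with period 3.

3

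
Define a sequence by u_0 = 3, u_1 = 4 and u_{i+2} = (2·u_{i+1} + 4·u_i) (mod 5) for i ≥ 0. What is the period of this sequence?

5

We have u_0 = 3,  u_1 = 4,  u_2 = 0,  u_3 = 1,  u_4 = 2,  u_5 = 3,  u_6 = 4.
The sequence repeats with period 5.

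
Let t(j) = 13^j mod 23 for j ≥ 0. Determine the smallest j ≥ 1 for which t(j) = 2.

8

Computing terms: t(0) = 1; t(1) = 13; t(2) = 8; t(3) = 12; t(4) = 18; t(5) = 4; t(6) = 6; t(7) = 9; t(8) = 2; t(9) = 3; t(10) = 16; t(11) = 1.
The sequence repeats with period 11.
The value 2 first appears (with j ≥ 1) at t(8).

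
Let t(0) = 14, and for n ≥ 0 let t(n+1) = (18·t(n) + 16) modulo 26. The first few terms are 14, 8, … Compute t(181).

8

t(0) = 14; t(1) = 8; t(2) = 4; t(3) = 10; t(4) = 14.
The sequence repeats with period 4.
(181 - 0) mod 4 = 1, so t(181) = t(1) = 8.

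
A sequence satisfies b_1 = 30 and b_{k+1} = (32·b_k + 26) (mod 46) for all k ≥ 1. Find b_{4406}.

Listing terms: b_1 = 30, b_2 = 20, b_3 = 22, b_4 = 40, b_5 = 18, b_6 = 4, b_7 = 16, b_8 = 32, b_9 = 38, b_{10} = 0, b_{11} = 26, b_{12} = 30.
Since b_{12} = b_1 = 30, the sequence is periodic with period 11.
(4406 - 1) mod 11 = 5, so b_{4406} = b_6 = 4.

4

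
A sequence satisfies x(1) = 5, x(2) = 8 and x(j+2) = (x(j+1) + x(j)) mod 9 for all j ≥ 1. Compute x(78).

1

x(1) = 5, x(2) = 8, x(3) = 4, x(4) = 3, x(5) = 7, x(6) = 1, x(7) = 8, x(8) = 0, x(9) = 8, x(10) = 8, x(11) = 7, x(12) = 6, x(13) = 4, x(14) = 1, x(15) = 5, x(16) = 6, x(17) = 2, x(18) = 8, x(19) = 1, x(20) = 0, x(21) = 1, x(22) = 1, x(23) = 2, x(24) = 3, x(25) = 5, x(26) = 8.
Since (x(25), x(26)) = (x(1), x(2)) = (5, 8) (two consecutive terms determine the rest), the sequence is periodic with period 24.
So x(78) = x(1 + ((78-1) mod 24)) = x(6) = 1.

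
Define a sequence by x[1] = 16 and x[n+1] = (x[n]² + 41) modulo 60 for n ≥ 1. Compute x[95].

We have x[1] = 16,  x[2] = 57,  x[3] = 50,  x[4] = 21,  x[5] = 2,  x[6] = 45,  x[7] = 26,  x[8] = 57.
Since x[8] = x[2] = 57, the sequence is eventually periodic: after a pre-period of length 1 it cycles with period 6.
For n ≥ 2, x[n] depends only on (n - 2) mod 6. (95 - 2) mod 6 = 3, so x[95] = x[5] = 2.

2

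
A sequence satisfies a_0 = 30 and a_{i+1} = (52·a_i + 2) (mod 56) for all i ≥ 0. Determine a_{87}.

10

a_0 = 30,  a_1 = 50,  a_2 = 26,  a_3 = 10,  a_4 = 18,  a_5 = 42,  a_6 = 2,  a_7 = 50.
Since a_7 = a_1 = 50, the sequence is eventually periodic: after a pre-period of length 1 it cycles with period 6.
For i ≥ 1, a_i depends only on (i - 1) mod 6. (87 - 1) mod 6 = 2, so a_{87} = a_3 = 10.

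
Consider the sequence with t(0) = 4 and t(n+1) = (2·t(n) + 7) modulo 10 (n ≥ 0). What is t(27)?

1

Listing terms: t(0) = 4,  t(1) = 5,  t(2) = 7,  t(3) = 1,  t(4) = 9,  t(5) = 5.
Since t(5) = t(1) = 5, the sequence is eventually periodic: after a pre-period of length 1 it cycles with period 4.
For n ≥ 1, t(n) depends only on (n - 1) mod 4. (27 - 1) mod 4 = 2, so t(27) = t(3) = 1.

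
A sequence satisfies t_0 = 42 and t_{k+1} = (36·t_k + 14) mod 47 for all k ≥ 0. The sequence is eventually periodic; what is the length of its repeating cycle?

We have t_0 = 42; t_1 = 22; t_2 = 7; t_3 = 31; t_4 = 2; t_5 = 39; t_6 = 8; t_7 = 20; t_8 = 29; t_9 = 24; t_{10} = 32; t_{11} = 38; t_{12} = 19; t_{13} = 40; t_{14} = 44; t_{15} = 0; t_{16} = 14; t_{17} = 1; t_{18} = 3; t_{19} = 28; t_{20} = 35; t_{21} = 5; t_{22} = 6; t_{23} = 42.
Since t_{23} = t_0 = 42, the sequence is periodic with period 23.

23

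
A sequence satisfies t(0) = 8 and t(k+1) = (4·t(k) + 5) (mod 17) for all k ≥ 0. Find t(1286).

0

Computing terms: t(0) = 8; t(1) = 3; t(2) = 0; t(3) = 5; t(4) = 8.
Since t(4) = t(0) = 8, the sequence is periodic with period 4.
So t(1286) = t(0 + ((1286-0) mod 4)) = t(2) = 0.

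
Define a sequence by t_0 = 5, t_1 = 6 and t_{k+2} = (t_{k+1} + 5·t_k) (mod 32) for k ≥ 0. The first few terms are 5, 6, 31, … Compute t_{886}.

24

Listing terms: t_0 = 5, t_1 = 6, t_2 = 31, t_3 = 29, t_4 = 24, t_5 = 9, t_6 = 1, t_7 = 14, t_8 = 19, t_9 = 25, t_{10} = 24, t_{11} = 21, t_{12} = 13, t_{13} = 22, t_{14} = 23, t_{15} = 5, t_{16} = 24, t_{17} = 17, t_{18} = 9, t_{19} = 30, t_{20} = 11, t_{21} = 1, t_{22} = 24, t_{23} = 29, t_{24} = 21, t_{25} = 6, t_{26} = 15, t_{27} = 13, t_{28} = 24, t_{29} = 25, t_{30} = 17, t_{31} = 14, t_{32} = 3, t_{33} = 9, t_{34} = 24, t_{35} = 5, t_{36} = 29, t_{37} = 22, t_{38} = 7, t_{39} = 21, t_{40} = 24, t_{41} = 1, t_{42} = 25, t_{43} = 30, t_{44} = 27, t_{45} = 17, t_{46} = 24, t_{47} = 13, t_{48} = 5, t_{49} = 6.
The sequence repeats with period 48.
(886 - 0) mod 48 = 22, so t_{886} = t_{22} = 24.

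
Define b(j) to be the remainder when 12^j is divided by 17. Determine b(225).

b(0) = 1,  b(1) = 12,  b(2) = 8,  b(3) = 11,  b(4) = 13,  b(5) = 3,  b(6) = 2,  b(7) = 7,  b(8) = 16,  b(9) = 5,  b(10) = 9,  b(11) = 6,  b(12) = 4,  b(13) = 14,  b(14) = 15,  b(15) = 10,  b(16) = 1.
The sequence repeats with period 16.
So b(225) = b(0 + ((225-0) mod 16)) = b(1) = 12.

12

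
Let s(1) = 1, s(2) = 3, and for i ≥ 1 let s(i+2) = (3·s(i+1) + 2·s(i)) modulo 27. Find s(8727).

Computing terms: s(1) = 1, s(2) = 3, s(3) = 11, s(4) = 12, s(5) = 4, s(6) = 9, s(7) = 8, s(8) = 15, s(9) = 7, s(10) = 24, s(11) = 5, s(12) = 9, s(13) = 10, s(14) = 21, s(15) = 2, s(16) = 21, s(17) = 13, s(18) = 0, s(19) = 26, s(20) = 24, s(21) = 16, s(22) = 15, s(23) = 23, s(24) = 18, s(25) = 19, s(26) = 12, s(27) = 20, s(28) = 3, s(29) = 22, s(30) = 18, s(31) = 17, s(32) = 6, s(33) = 25, s(34) = 6, s(35) = 14, s(36) = 0, s(37) = 1, s(38) = 3.
Since (s(37), s(38)) = (s(1), s(2)) = (1, 3) (two consecutive terms determine the rest), the sequence is periodic with period 36.
(8727 - 1) mod 36 = 14, so s(8727) = s(15) = 2.

2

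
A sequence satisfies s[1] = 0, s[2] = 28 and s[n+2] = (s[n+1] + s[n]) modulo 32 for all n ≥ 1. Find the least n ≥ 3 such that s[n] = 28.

Listing terms: s[1] = 0,  s[2] = 28,  s[3] = 28,  s[4] = 24,  s[5] = 20,  s[6] = 12,  s[7] = 0,  s[8] = 12,  s[9] = 12,  s[10] = 24,  s[11] = 4,  s[12] = 28,  s[13] = 0,  s[14] = 28.
Since (s[13], s[14]) = (s[1], s[2]) = (0, 28) (two consecutive terms determine the rest), the sequence is periodic with period 12.
The value 28 first appears (with n ≥ 3) at s[3].

3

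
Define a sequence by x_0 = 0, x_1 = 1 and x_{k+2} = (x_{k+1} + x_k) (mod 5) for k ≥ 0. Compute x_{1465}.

0

x_0 = 0,  x_1 = 1,  x_2 = 1,  x_3 = 2,  x_4 = 3,  x_5 = 0,  x_6 = 3,  x_7 = 3,  x_8 = 1,  x_9 = 4,  x_{10} = 0,  x_{11} = 4,  x_{12} = 4,  x_{13} = 3,  x_{14} = 2,  x_{15} = 0,  x_{16} = 2,  x_{17} = 2,  x_{18} = 4,  x_{19} = 1,  x_{20} = 0,  x_{21} = 1.
Since (x_{20}, x_{21}) = (x_0, x_1) = (0, 1) (two consecutive terms determine the rest), the sequence is periodic with period 20.
So x_{1465} = x_{0 + ((1465-0) mod 20)} = x_5 = 0.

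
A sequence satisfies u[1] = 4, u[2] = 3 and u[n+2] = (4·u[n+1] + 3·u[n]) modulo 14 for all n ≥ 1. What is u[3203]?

0

u[1] = 4; u[2] = 3; u[3] = 10; u[4] = 7; u[5] = 2; u[6] = 1; u[7] = 10; u[8] = 1; u[9] = 6; u[10] = 13; u[11] = 0; u[12] = 11; u[13] = 2; u[14] = 13; u[15] = 2; u[16] = 5; u[17] = 12; u[18] = 7; u[19] = 8; u[20] = 11; u[21] = 12; u[22] = 11; u[23] = 10; u[24] = 3; u[25] = 0; u[26] = 9; u[27] = 8; u[28] = 3; u[29] = 8; u[30] = 13; u[31] = 6; u[32] = 7; u[33] = 4; u[34] = 9; u[35] = 6; u[36] = 9; u[37] = 12; u[38] = 5; u[39] = 0; u[40] = 1; u[41] = 4; u[42] = 5; u[43] = 4; u[44] = 3.
The sequence repeats with period 42.
(3203 - 1) mod 42 = 10, so u[3203] = u[11] = 0.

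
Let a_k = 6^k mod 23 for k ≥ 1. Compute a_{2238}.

a_1 = 6; a_2 = 13; a_3 = 9; a_4 = 8; a_5 = 2; a_6 = 12; a_7 = 3; a_8 = 18; a_9 = 16; a_{10} = 4; a_{11} = 1; a_{12} = 6.
Since a_{12} = a_1 = 6, the sequence is periodic with period 11.
(2238 - 1) mod 11 = 4, so a_{2238} = a_5 = 2.

2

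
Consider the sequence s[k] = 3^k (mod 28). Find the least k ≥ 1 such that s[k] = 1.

6

Listing terms: s[0] = 1,  s[1] = 3,  s[2] = 9,  s[3] = 27,  s[4] = 25,  s[5] = 19,  s[6] = 1.
The sequence repeats with period 6.
The value 1 next appears (with k ≥ 1) at s[6].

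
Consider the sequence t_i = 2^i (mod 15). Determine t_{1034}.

Computing terms: t_0 = 1,  t_1 = 2,  t_2 = 4,  t_3 = 8,  t_4 = 1.
The sequence repeats with period 4.
So t_{1034} = t_{0 + ((1034-0) mod 4)} = t_2 = 4.

4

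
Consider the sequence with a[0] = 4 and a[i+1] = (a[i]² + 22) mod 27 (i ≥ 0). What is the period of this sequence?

a[0] = 4, a[1] = 11, a[2] = 8, a[3] = 5, a[4] = 20, a[5] = 17, a[6] = 14, a[7] = 2, a[8] = 26, a[9] = 23, a[10] = 11.
Since a[10] = a[1] = 11, the sequence is eventually periodic: after a pre-period of length 1 it cycles with period 9.

9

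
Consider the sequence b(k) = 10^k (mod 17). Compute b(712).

Computing terms: b(0) = 1, b(1) = 10, b(2) = 15, b(3) = 14, b(4) = 4, b(5) = 6, b(6) = 9, b(7) = 5, b(8) = 16, b(9) = 7, b(10) = 2, b(11) = 3, b(12) = 13, b(13) = 11, b(14) = 8, b(15) = 12, b(16) = 1.
Since b(16) = b(0) = 1, the sequence is periodic with period 16.
(712 - 0) mod 16 = 8, so b(712) = b(8) = 16.

16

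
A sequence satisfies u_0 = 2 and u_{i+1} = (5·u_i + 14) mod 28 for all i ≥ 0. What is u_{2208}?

2

We have u_0 = 2; u_1 = 24; u_2 = 22; u_3 = 12; u_4 = 18; u_5 = 20; u_6 = 2.
Since u_6 = u_0 = 2, the sequence is periodic with period 6.
So u_{2208} = u_{0 + ((2208-0) mod 6)} = u_0 = 2.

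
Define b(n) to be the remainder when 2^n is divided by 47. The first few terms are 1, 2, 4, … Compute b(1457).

b(0) = 1, b(1) = 2, b(2) = 4, b(3) = 8, b(4) = 16, b(5) = 32, b(6) = 17, b(7) = 34, b(8) = 21, b(9) = 42, b(10) = 37, b(11) = 27, b(12) = 7, b(13) = 14, b(14) = 28, b(15) = 9, b(16) = 18, b(17) = 36, b(18) = 25, b(19) = 3, b(20) = 6, b(21) = 12, b(22) = 24, b(23) = 1.
Since b(23) = b(0) = 1, the sequence is periodic with period 23.
(1457 - 0) mod 23 = 8, so b(1457) = b(8) = 21.

21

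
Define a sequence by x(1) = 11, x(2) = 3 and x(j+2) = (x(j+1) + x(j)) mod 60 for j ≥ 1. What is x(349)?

We have x(1) = 11,  x(2) = 3,  x(3) = 14,  x(4) = 17,  x(5) = 31,  x(6) = 48,  x(7) = 19,  x(8) = 7,  x(9) = 26,  x(10) = 33,  x(11) = 59,  x(12) = 32,  x(13) = 31,  x(14) = 3,  x(15) = 34,  x(16) = 37,  x(17) = 11,  x(18) = 48,  x(19) = 59,  x(20) = 47,  x(21) = 46,  x(22) = 33,  x(23) = 19,  x(24) = 52,  x(25) = 11,  x(26) = 3.
The sequence repeats with period 24.
So x(349) = x(1 + ((349-1) mod 24)) = x(13) = 31.

31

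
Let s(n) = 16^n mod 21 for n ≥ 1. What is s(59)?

4

Computing terms: s(1) = 16; s(2) = 4; s(3) = 1; s(4) = 16.
Since s(4) = s(1) = 16, the sequence is periodic with period 3.
(59 - 1) mod 3 = 1, so s(59) = s(2) = 4.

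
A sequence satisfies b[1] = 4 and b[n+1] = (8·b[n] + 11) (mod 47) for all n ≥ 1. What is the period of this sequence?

Computing terms: b[1] = 4, b[2] = 43, b[3] = 26, b[4] = 31, b[5] = 24, b[6] = 15, b[7] = 37, b[8] = 25, b[9] = 23, b[10] = 7, b[11] = 20, b[12] = 30, b[13] = 16, b[14] = 45, b[15] = 42, b[16] = 18, b[17] = 14, b[18] = 29, b[19] = 8, b[20] = 28, b[21] = 0, b[22] = 11, b[23] = 5, b[24] = 4.
The sequence repeats with period 23.

23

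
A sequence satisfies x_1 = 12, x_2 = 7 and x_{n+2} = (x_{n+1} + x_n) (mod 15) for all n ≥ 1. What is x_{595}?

Computing terms: x_1 = 12,  x_2 = 7,  x_3 = 4,  x_4 = 11,  x_5 = 0,  x_6 = 11,  x_7 = 11,  x_8 = 7,  x_9 = 3,  x_{10} = 10,  x_{11} = 13,  x_{12} = 8,  x_{13} = 6,  x_{14} = 14,  x_{15} = 5,  x_{16} = 4,  x_{17} = 9,  x_{18} = 13,  x_{19} = 7,  x_{20} = 5,  x_{21} = 12,  x_{22} = 2,  x_{23} = 14,  x_{24} = 1,  x_{25} = 0,  x_{26} = 1,  x_{27} = 1,  x_{28} = 2,  x_{29} = 3,  x_{30} = 5,  x_{31} = 8,  x_{32} = 13,  x_{33} = 6,  x_{34} = 4,  x_{35} = 10,  x_{36} = 14,  x_{37} = 9,  x_{38} = 8,  x_{39} = 2,  x_{40} = 10,  x_{41} = 12,  x_{42} = 7.
Since (x_{41}, x_{42}) = (x_1, x_2) = (12, 7) (two consecutive terms determine the rest), the sequence is periodic with period 40.
So x_{595} = x_{1 + ((595-1) mod 40)} = x_{35} = 10.

10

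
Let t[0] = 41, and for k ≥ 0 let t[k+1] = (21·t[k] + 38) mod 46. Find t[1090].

31

Listing terms: t[0] = 41,  t[1] = 25,  t[2] = 11,  t[3] = 39,  t[4] = 29,  t[5] = 3,  t[6] = 9,  t[7] = 43,  t[8] = 21,  t[9] = 19,  t[10] = 23,  t[11] = 15,  t[12] = 31,  t[13] = 45,  t[14] = 17,  t[15] = 27,  t[16] = 7,  t[17] = 1,  t[18] = 13,  t[19] = 35,  t[20] = 37,  t[21] = 33,  t[22] = 41.
The sequence repeats with period 22.
So t[1090] = t[0 + ((1090-0) mod 22)] = t[12] = 31.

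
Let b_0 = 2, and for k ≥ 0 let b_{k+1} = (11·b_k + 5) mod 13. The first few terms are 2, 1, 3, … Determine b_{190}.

Computing terms: b_0 = 2, b_1 = 1, b_2 = 3, b_3 = 12, b_4 = 7, b_5 = 4, b_6 = 10, b_7 = 11, b_8 = 9, b_9 = 0, b_{10} = 5, b_{11} = 8, b_{12} = 2.
Since b_{12} = b_0 = 2, the sequence is periodic with period 12.
So b_{190} = b_{0 + ((190-0) mod 12)} = b_{10} = 5.

5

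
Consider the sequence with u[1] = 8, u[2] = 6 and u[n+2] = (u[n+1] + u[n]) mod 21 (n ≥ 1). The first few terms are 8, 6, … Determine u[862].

We have u[1] = 8, u[2] = 6, u[3] = 14, u[4] = 20, u[5] = 13, u[6] = 12, u[7] = 4, u[8] = 16, u[9] = 20, u[10] = 15, u[11] = 14, u[12] = 8, u[13] = 1, u[14] = 9, u[15] = 10, u[16] = 19, u[17] = 8, u[18] = 6.
The sequence repeats with period 16.
So u[862] = u[1 + ((862-1) mod 16)] = u[14] = 9.

9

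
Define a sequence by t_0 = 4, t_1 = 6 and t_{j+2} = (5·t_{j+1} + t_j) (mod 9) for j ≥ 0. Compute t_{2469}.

3

Listing terms: t_0 = 4; t_1 = 6; t_2 = 7; t_3 = 5; t_4 = 5; t_5 = 3; t_6 = 2; t_7 = 4; t_8 = 4; t_9 = 6.
Since (t_8, t_9) = (t_0, t_1) = (4, 6) (two consecutive terms determine the rest), the sequence is periodic with period 8.
(2469 - 0) mod 8 = 5, so t_{2469} = t_5 = 3.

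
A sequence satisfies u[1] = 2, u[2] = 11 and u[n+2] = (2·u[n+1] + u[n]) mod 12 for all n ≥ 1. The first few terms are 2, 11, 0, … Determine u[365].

We have u[1] = 2; u[2] = 11; u[3] = 0; u[4] = 11; u[5] = 10; u[6] = 7; u[7] = 0; u[8] = 7; u[9] = 2; u[10] = 11.
The sequence repeats with period 8.
(365 - 1) mod 8 = 4, so u[365] = u[5] = 10.

10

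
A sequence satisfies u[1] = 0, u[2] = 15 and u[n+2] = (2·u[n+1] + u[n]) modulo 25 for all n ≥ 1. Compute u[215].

Listing terms: u[1] = 0, u[2] = 15, u[3] = 5, u[4] = 0, u[5] = 5, u[6] = 10, u[7] = 0, u[8] = 10, u[9] = 20, u[10] = 0, u[11] = 20, u[12] = 15, u[13] = 0, u[14] = 15.
The sequence repeats with period 12.
So u[215] = u[1 + ((215-1) mod 12)] = u[11] = 20.

20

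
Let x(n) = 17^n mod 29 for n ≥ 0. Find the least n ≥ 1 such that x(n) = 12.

3

Computing terms: x(0) = 1, x(1) = 17, x(2) = 28, x(3) = 12, x(4) = 1.
Since x(4) = x(0) = 1, the sequence is periodic with period 4.
The value 12 first appears (with n ≥ 1) at x(3).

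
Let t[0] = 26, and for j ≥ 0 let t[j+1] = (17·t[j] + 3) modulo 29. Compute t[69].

We have t[0] = 26; t[1] = 10; t[2] = 28; t[3] = 15; t[4] = 26.
The sequence repeats with period 4.
So t[69] = t[0 + ((69-0) mod 4)] = t[1] = 10.

10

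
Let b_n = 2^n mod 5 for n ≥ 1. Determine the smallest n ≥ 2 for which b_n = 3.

Listing terms: b_1 = 2, b_2 = 4, b_3 = 3, b_4 = 1, b_5 = 2.
The sequence repeats with period 4.
The value 3 first appears (with n ≥ 2) at b_3.

3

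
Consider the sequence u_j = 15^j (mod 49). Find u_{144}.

Computing terms: u_1 = 15; u_2 = 29; u_3 = 43; u_4 = 8; u_5 = 22; u_6 = 36; u_7 = 1; u_8 = 15.
The sequence repeats with period 7.
(144 - 1) mod 7 = 3, so u_{144} = u_4 = 8.

8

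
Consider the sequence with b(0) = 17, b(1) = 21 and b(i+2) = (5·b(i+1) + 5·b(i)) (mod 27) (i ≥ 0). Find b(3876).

23

Listing terms: b(0) = 17, b(1) = 21, b(2) = 1, b(3) = 2, b(4) = 15, b(5) = 4, b(6) = 14, b(7) = 9, b(8) = 7, b(9) = 26, b(10) = 3, b(11) = 10, b(12) = 11, b(13) = 24, b(14) = 13, b(15) = 23, b(16) = 18, b(17) = 16, b(18) = 8, b(19) = 12, b(20) = 19, b(21) = 20, b(22) = 6, b(23) = 22, b(24) = 5, b(25) = 0, b(26) = 25, b(27) = 17, b(28) = 21.
Since (b(27), b(28)) = (b(0), b(1)) = (17, 21) (two consecutive terms determine the rest), the sequence is periodic with period 27.
(3876 - 0) mod 27 = 15, so b(3876) = b(15) = 23.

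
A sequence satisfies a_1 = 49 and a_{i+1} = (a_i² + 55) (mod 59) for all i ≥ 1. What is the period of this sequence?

12

We have a_1 = 49,  a_2 = 37,  a_3 = 8,  a_4 = 1,  a_5 = 56,  a_6 = 5,  a_7 = 21,  a_8 = 24,  a_9 = 41,  a_{10} = 25,  a_{11} = 31,  a_{12} = 13,  a_{13} = 47,  a_{14} = 22,  a_{15} = 8.
Since a_{15} = a_3 = 8, the sequence is eventually periodic: after a pre-period of length 2 it cycles with period 12.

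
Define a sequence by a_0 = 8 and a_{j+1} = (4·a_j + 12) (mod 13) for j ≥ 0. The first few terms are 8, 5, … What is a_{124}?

Computing terms: a_0 = 8; a_1 = 5; a_2 = 6; a_3 = 10; a_4 = 0; a_5 = 12; a_6 = 8.
Since a_6 = a_0 = 8, the sequence is periodic with period 6.
(124 - 0) mod 6 = 4, so a_{124} = a_4 = 0.

0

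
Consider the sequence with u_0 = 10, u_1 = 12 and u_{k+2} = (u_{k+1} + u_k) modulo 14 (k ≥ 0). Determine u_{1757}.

8

We have u_0 = 10; u_1 = 12; u_2 = 8; u_3 = 6; u_4 = 0; u_5 = 6; u_6 = 6; u_7 = 12; u_8 = 4; u_9 = 2; u_{10} = 6; u_{11} = 8; u_{12} = 0; u_{13} = 8; u_{14} = 8; u_{15} = 2; u_{16} = 10; u_{17} = 12.
The sequence repeats with period 16.
So u_{1757} = u_{0 + ((1757-0) mod 16)} = u_{13} = 8.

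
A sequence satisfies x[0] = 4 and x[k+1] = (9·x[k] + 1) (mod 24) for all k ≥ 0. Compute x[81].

13

x[0] = 4,  x[1] = 13,  x[2] = 22,  x[3] = 7,  x[4] = 16,  x[5] = 1,  x[6] = 10,  x[7] = 19,  x[8] = 4.
The sequence repeats with period 8.
So x[81] = x[0 + ((81-0) mod 8)] = x[1] = 13.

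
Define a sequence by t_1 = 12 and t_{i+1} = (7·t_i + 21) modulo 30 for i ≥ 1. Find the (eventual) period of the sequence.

4

t_1 = 12,  t_2 = 15,  t_3 = 6,  t_4 = 3,  t_5 = 12.
The sequence repeats with period 4.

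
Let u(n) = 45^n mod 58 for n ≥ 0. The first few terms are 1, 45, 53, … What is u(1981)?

u(0) = 1, u(1) = 45, u(2) = 53, u(3) = 7, u(4) = 25, u(5) = 23, u(6) = 49, u(7) = 1.
Since u(7) = u(0) = 1, the sequence is periodic with period 7.
So u(1981) = u(0 + ((1981-0) mod 7)) = u(0) = 1.

1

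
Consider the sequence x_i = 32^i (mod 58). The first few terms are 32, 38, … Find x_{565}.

x_1 = 32; x_2 = 38; x_3 = 56; x_4 = 52; x_5 = 40; x_6 = 4; x_7 = 12; x_8 = 36; x_9 = 50; x_{10} = 34; x_{11} = 44; x_{12} = 16; x_{13} = 48; x_{14} = 28; x_{15} = 26; x_{16} = 20; x_{17} = 2; x_{18} = 6; x_{19} = 18; x_{20} = 54; x_{21} = 46; x_{22} = 22; x_{23} = 8; x_{24} = 24; x_{25} = 14; x_{26} = 42; x_{27} = 10; x_{28} = 30; x_{29} = 32.
The sequence repeats with period 28.
So x_{565} = x_{1 + ((565-1) mod 28)} = x_5 = 40.

40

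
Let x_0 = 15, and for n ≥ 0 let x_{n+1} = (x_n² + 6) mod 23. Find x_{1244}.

x_0 = 15; x_1 = 1; x_2 = 7; x_3 = 9; x_4 = 18; x_5 = 8; x_6 = 1.
Since x_6 = x_1 = 1, the sequence is eventually periodic: after a pre-period of length 1 it cycles with period 5.
For n ≥ 1, x_n depends only on (n - 1) mod 5. (1244 - 1) mod 5 = 3, so x_{1244} = x_4 = 18.

18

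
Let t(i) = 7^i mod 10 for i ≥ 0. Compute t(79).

3

We have t(0) = 1; t(1) = 7; t(2) = 9; t(3) = 3; t(4) = 1.
Since t(4) = t(0) = 1, the sequence is periodic with period 4.
(79 - 0) mod 4 = 3, so t(79) = t(3) = 3.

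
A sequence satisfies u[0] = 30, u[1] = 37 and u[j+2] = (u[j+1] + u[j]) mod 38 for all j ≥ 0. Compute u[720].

30

We have u[0] = 30,  u[1] = 37,  u[2] = 29,  u[3] = 28,  u[4] = 19,  u[5] = 9,  u[6] = 28,  u[7] = 37,  u[8] = 27,  u[9] = 26,  u[10] = 15,  u[11] = 3,  u[12] = 18,  u[13] = 21,  u[14] = 1,  u[15] = 22,  u[16] = 23,  u[17] = 7,  u[18] = 30,  u[19] = 37.
Since (u[18], u[19]) = (u[0], u[1]) = (30, 37) (two consecutive terms determine the rest), the sequence is periodic with period 18.
(720 - 0) mod 18 = 0, so u[720] = u[0] = 30.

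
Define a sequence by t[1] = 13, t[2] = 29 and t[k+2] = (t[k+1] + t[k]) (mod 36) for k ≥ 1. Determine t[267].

t[1] = 13,  t[2] = 29,  t[3] = 6,  t[4] = 35,  t[5] = 5,  t[6] = 4,  t[7] = 9,  t[8] = 13,  t[9] = 22,  t[10] = 35,  t[11] = 21,  t[12] = 20,  t[13] = 5,  t[14] = 25,  t[15] = 30,  t[16] = 19,  t[17] = 13,  t[18] = 32,  t[19] = 9,  t[20] = 5,  t[21] = 14,  t[22] = 19,  t[23] = 33,  t[24] = 16,  t[25] = 13,  t[26] = 29.
The sequence repeats with period 24.
(267 - 1) mod 24 = 2, so t[267] = t[3] = 6.

6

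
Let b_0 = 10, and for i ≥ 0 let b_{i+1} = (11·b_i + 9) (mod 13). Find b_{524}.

1

b_0 = 10, b_1 = 2, b_2 = 5, b_3 = 12, b_4 = 11, b_5 = 0, b_6 = 9, b_7 = 4, b_8 = 1, b_9 = 7, b_{10} = 8, b_{11} = 6, b_{12} = 10.
Since b_{12} = b_0 = 10, the sequence is periodic with period 12.
(524 - 0) mod 12 = 8, so b_{524} = b_8 = 1.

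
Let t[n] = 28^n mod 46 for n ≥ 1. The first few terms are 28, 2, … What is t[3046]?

Computing terms: t[1] = 28, t[2] = 2, t[3] = 10, t[4] = 4, t[5] = 20, t[6] = 8, t[7] = 40, t[8] = 16, t[9] = 34, t[10] = 32, t[11] = 22, t[12] = 18, t[13] = 44, t[14] = 36, t[15] = 42, t[16] = 26, t[17] = 38, t[18] = 6, t[19] = 30, t[20] = 12, t[21] = 14, t[22] = 24, t[23] = 28.
Since t[23] = t[1] = 28, the sequence is periodic with period 22.
So t[3046] = t[1 + ((3046-1) mod 22)] = t[10] = 32.

32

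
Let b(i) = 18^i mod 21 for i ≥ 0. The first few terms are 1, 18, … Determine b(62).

Computing terms: b(0) = 1; b(1) = 18; b(2) = 9; b(3) = 15; b(4) = 18.
Since b(4) = b(1) = 18, the sequence is eventually periodic: after a pre-period of length 1 it cycles with period 3.
For i ≥ 1, b(i) depends only on (i - 1) mod 3. (62 - 1) mod 3 = 1, so b(62) = b(2) = 9.

9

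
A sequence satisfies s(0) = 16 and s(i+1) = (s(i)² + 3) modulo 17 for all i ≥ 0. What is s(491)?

7

s(0) = 16; s(1) = 4; s(2) = 2; s(3) = 7; s(4) = 1; s(5) = 4.
Since s(5) = s(1) = 4, the sequence is eventually periodic: after a pre-period of length 1 it cycles with period 4.
For i ≥ 1, s(i) depends only on (i - 1) mod 4. (491 - 1) mod 4 = 2, so s(491) = s(3) = 7.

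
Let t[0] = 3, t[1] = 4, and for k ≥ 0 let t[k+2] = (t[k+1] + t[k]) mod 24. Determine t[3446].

Computing terms: t[0] = 3,  t[1] = 4,  t[2] = 7,  t[3] = 11,  t[4] = 18,  t[5] = 5,  t[6] = 23,  t[7] = 4,  t[8] = 3,  t[9] = 7,  t[10] = 10,  t[11] = 17,  t[12] = 3,  t[13] = 20,  t[14] = 23,  t[15] = 19,  t[16] = 18,  t[17] = 13,  t[18] = 7,  t[19] = 20,  t[20] = 3,  t[21] = 23,  t[22] = 2,  t[23] = 1,  t[24] = 3,  t[25] = 4.
Since (t[24], t[25]) = (t[0], t[1]) = (3, 4) (two consecutive terms determine the rest), the sequence is periodic with period 24.
So t[3446] = t[0 + ((3446-0) mod 24)] = t[14] = 23.

23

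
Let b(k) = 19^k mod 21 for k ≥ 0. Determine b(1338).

1

Computing terms: b(0) = 1, b(1) = 19, b(2) = 4, b(3) = 13, b(4) = 16, b(5) = 10, b(6) = 1.
Since b(6) = b(0) = 1, the sequence is periodic with period 6.
(1338 - 0) mod 6 = 0, so b(1338) = b(0) = 1.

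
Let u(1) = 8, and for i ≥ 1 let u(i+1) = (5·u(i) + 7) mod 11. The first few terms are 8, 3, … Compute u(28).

0

u(1) = 8, u(2) = 3, u(3) = 0, u(4) = 7, u(5) = 9, u(6) = 8.
The sequence repeats with period 5.
So u(28) = u(1 + ((28-1) mod 5)) = u(3) = 0.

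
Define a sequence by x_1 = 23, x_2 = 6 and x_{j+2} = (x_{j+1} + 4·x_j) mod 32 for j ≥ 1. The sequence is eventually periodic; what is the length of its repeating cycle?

4

Computing terms: x_1 = 23,  x_2 = 6,  x_3 = 2,  x_4 = 26,  x_5 = 2,  x_6 = 10,  x_7 = 18,  x_8 = 26,  x_9 = 2.
Since (x_8, x_9) = (x_4, x_5) = (26, 2) (two consecutive terms determine the rest), the sequence is eventually periodic: after a pre-period of length 3 it cycles with period 4.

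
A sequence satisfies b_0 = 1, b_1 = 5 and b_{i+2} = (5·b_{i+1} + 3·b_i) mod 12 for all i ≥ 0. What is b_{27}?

11

We have b_0 = 1,  b_1 = 5,  b_2 = 4,  b_3 = 11,  b_4 = 7,  b_5 = 8,  b_6 = 1,  b_7 = 5.
Since (b_6, b_7) = (b_0, b_1) = (1, 5) (two consecutive terms determine the rest), the sequence is periodic with period 6.
So b_{27} = b_{0 + ((27-0) mod 6)} = b_3 = 11.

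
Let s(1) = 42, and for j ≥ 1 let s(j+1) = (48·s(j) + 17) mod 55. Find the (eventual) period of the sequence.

4

Listing terms: s(1) = 42,  s(2) = 53,  s(3) = 31,  s(4) = 20,  s(5) = 42.
Since s(5) = s(1) = 42, the sequence is periodic with period 4.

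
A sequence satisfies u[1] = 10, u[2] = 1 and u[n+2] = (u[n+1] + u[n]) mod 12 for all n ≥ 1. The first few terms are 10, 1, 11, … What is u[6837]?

11

Computing terms: u[1] = 10, u[2] = 1, u[3] = 11, u[4] = 0, u[5] = 11, u[6] = 11, u[7] = 10, u[8] = 9, u[9] = 7, u[10] = 4, u[11] = 11, u[12] = 3, u[13] = 2, u[14] = 5, u[15] = 7, u[16] = 0, u[17] = 7, u[18] = 7, u[19] = 2, u[20] = 9, u[21] = 11, u[22] = 8, u[23] = 7, u[24] = 3, u[25] = 10, u[26] = 1.
The sequence repeats with period 24.
So u[6837] = u[1 + ((6837-1) mod 24)] = u[21] = 11.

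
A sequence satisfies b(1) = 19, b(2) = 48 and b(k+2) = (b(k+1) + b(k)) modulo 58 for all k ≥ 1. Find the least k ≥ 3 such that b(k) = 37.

Computing terms: b(1) = 19,  b(2) = 48,  b(3) = 9,  b(4) = 57,  b(5) = 8,  b(6) = 7,  b(7) = 15,  b(8) = 22,  b(9) = 37,  b(10) = 1,  b(11) = 38,  b(12) = 39,  b(13) = 19,  b(14) = 0,  b(15) = 19,  b(16) = 19,  b(17) = 38,  b(18) = 57,  b(19) = 37,  b(20) = 36,  b(21) = 15,  b(22) = 51,  b(23) = 8,  b(24) = 1,  b(25) = 9,  b(26) = 10,  b(27) = 19,  b(28) = 29,  b(29) = 48,  b(30) = 19,  b(31) = 9,  b(32) = 28,  b(33) = 37,  b(34) = 7,  b(35) = 44,  b(36) = 51,  b(37) = 37,  b(38) = 30,  b(39) = 9,  b(40) = 39,  b(41) = 48,  b(42) = 29,  b(43) = 19,  b(44) = 48.
Since (b(43), b(44)) = (b(1), b(2)) = (19, 48) (two consecutive terms determine the rest), the sequence is periodic with period 42.
The value 37 first appears (with k ≥ 3) at b(9).

9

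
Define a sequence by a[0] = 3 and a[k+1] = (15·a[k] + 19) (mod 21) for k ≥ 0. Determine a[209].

We have a[0] = 3,  a[1] = 1,  a[2] = 13,  a[3] = 4,  a[4] = 16,  a[5] = 7,  a[6] = 19,  a[7] = 10,  a[8] = 1.
Since a[8] = a[1] = 1, the sequence is eventually periodic: after a pre-period of length 1 it cycles with period 7.
For k ≥ 1, a[k] depends only on (k - 1) mod 7. (209 - 1) mod 7 = 5, so a[209] = a[6] = 19.

19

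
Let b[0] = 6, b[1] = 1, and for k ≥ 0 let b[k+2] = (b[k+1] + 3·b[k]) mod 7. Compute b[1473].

We have b[0] = 6, b[1] = 1, b[2] = 5, b[3] = 1, b[4] = 2, b[5] = 5, b[6] = 4, b[7] = 5, b[8] = 3, b[9] = 4, b[10] = 6, b[11] = 4, b[12] = 1, b[13] = 6, b[14] = 2, b[15] = 6, b[16] = 5, b[17] = 2, b[18] = 3, b[19] = 2, b[20] = 4, b[21] = 3, b[22] = 1, b[23] = 3, b[24] = 6, b[25] = 1.
Since (b[24], b[25]) = (b[0], b[1]) = (6, 1) (two consecutive terms determine the rest), the sequence is periodic with period 24.
(1473 - 0) mod 24 = 9, so b[1473] = b[9] = 4.

4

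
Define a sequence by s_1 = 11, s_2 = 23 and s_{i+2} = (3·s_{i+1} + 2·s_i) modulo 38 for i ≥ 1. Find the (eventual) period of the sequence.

18

We have s_1 = 11, s_2 = 23, s_3 = 15, s_4 = 15, s_5 = 37, s_6 = 27, s_7 = 3, s_8 = 25, s_9 = 5, s_{10} = 27, s_{11} = 15, s_{12} = 23, s_{13} = 23, s_{14} = 1, s_{15} = 11, s_{16} = 35, s_{17} = 13, s_{18} = 33, s_{19} = 11, s_{20} = 23.
Since (s_{19}, s_{20}) = (s_1, s_2) = (11, 23) (two consecutive terms determine the rest), the sequence is periodic with period 18.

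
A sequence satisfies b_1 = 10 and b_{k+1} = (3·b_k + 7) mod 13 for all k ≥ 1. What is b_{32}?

11

b_1 = 10, b_2 = 11, b_3 = 1, b_4 = 10.
Since b_4 = b_1 = 10, the sequence is periodic with period 3.
So b_{32} = b_{1 + ((32-1) mod 3)} = b_2 = 11.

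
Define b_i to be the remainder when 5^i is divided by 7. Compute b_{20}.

b_0 = 1; b_1 = 5; b_2 = 4; b_3 = 6; b_4 = 2; b_5 = 3; b_6 = 1.
Since b_6 = b_0 = 1, the sequence is periodic with period 6.
So b_{20} = b_{0 + ((20-0) mod 6)} = b_2 = 4.

4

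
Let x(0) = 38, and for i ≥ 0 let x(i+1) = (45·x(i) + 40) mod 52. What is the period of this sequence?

12

x(0) = 38, x(1) = 34, x(2) = 10, x(3) = 22, x(4) = 42, x(5) = 6, x(6) = 50, x(7) = 2, x(8) = 26, x(9) = 14, x(10) = 46, x(11) = 30, x(12) = 38.
The sequence repeats with period 12.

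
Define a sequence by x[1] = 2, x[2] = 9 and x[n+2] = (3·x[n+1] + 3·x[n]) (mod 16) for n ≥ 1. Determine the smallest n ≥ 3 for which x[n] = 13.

5

We have x[1] = 2; x[2] = 9; x[3] = 1; x[4] = 14; x[5] = 13; x[6] = 1; x[7] = 10; x[8] = 1; x[9] = 1; x[10] = 6; x[11] = 5; x[12] = 1; x[13] = 2; x[14] = 9.
Since (x[13], x[14]) = (x[1], x[2]) = (2, 9) (two consecutive terms determine the rest), the sequence is periodic with period 12.
The value 13 first appears (with n ≥ 3) at x[5].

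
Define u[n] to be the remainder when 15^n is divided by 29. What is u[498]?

Computing terms: u[1] = 15,  u[2] = 22,  u[3] = 11,  u[4] = 20,  u[5] = 10,  u[6] = 5,  u[7] = 17,  u[8] = 23,  u[9] = 26,  u[10] = 13,  u[11] = 21,  u[12] = 25,  u[13] = 27,  u[14] = 28,  u[15] = 14,  u[16] = 7,  u[17] = 18,  u[18] = 9,  u[19] = 19,  u[20] = 24,  u[21] = 12,  u[22] = 6,  u[23] = 3,  u[24] = 16,  u[25] = 8,  u[26] = 4,  u[27] = 2,  u[28] = 1,  u[29] = 15.
The sequence repeats with period 28.
(498 - 1) mod 28 = 21, so u[498] = u[22] = 6.

6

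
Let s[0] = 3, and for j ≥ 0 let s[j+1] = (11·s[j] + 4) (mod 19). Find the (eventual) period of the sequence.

Listing terms: s[0] = 3, s[1] = 18, s[2] = 12, s[3] = 3.
Since s[3] = s[0] = 3, the sequence is periodic with period 3.

3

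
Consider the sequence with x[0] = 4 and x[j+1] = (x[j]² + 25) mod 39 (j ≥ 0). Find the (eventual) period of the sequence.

Computing terms: x[0] = 4, x[1] = 2, x[2] = 29, x[3] = 8, x[4] = 11, x[5] = 29.
Since x[5] = x[2] = 29, the sequence is eventually periodic: after a pre-period of length 2 it cycles with period 3.

3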